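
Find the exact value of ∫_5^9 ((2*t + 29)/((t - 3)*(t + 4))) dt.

-3*log(13) + 11*log(3)

Factor the denominator: t**2 + t - 12 = (t + 4)(t - 3).
Partial fractions: (2*t + 29)/((t - 3)*(t + 4)) = -3/(t + 4) + 5/(t - 3).
An antiderivative is F(t) = 5*log(t - 3) - 3*log(t + 4).
Then F(9) - F(5) = (-3*log(13) + 5*log(2) + 5*log(3)) - (-6*log(3) + 5*log(2)) = -3*log(13) + 11*log(3).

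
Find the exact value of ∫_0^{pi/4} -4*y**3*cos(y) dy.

-24 - 3*sqrt(2)*pi**2/8 - sqrt(2)*pi**3/32 + 3*sqrt(2)*pi + 12*sqrt(2)

Integrate by parts 3 times (u = y^3, dv = -4*cos(y) dy).
An antiderivative is F(y) = -4*y**3*sin(y) - 12*y**2*cos(y) + 24*y*sin(y) + 24*cos(y).
Then F(pi/4) - F(0) = (sqrt(2)*(-12*pi**2 - pi**3 + 96*pi + 384)/32) - (24) = -24 - 3*sqrt(2)*pi**2/8 - sqrt(2)*pi**3/32 + 3*sqrt(2)*pi + 12*sqrt(2).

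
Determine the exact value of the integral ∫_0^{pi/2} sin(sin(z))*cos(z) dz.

1 - cos(1)

Let u = sin(z), so du = cos(z) dz. When z = 0, u = 0; when z = pi/2, u = 1.
The integral becomes ∫ sin(u) du from 0 to 1, with antiderivative -cos(u).
Back in z: F(z) = -cos(sin(z)).
Then F(pi/2) - F(0) = (-cos(1)) - (-1) = 1 - cos(1).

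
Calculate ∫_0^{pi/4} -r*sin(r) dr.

sqrt(2)*(-4 + pi)/8

Integrate by parts once (u = r, dv = -sin(r) dr).
An antiderivative is F(r) = r*cos(r) - sin(r).
Then F(pi/4) - F(0) = (sqrt(2)*(-4 + pi)/8) - (0) = sqrt(2)*(-4 + pi)/8.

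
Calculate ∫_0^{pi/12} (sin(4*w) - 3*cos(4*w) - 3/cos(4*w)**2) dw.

An antiderivative is F(w) = -3*sin(4*w)/4 - cos(4*w)/4 - 3*tan(4*w)/4.
Then F(pi/12) - F(0) = (-9*sqrt(3)/8 - 1/8) - (-1/4) = 1/8 - 9*sqrt(3)/8.

1/8 - 9*sqrt(3)/8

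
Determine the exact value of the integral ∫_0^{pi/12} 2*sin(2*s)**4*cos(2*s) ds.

Let u = sin(2*s), so du = 2*cos(2*s) ds. When s = 0, u = 0; when s = pi/12, u = 1/2.
The integral becomes ∫ u**4 du from 0 to 1/2, with antiderivative u**5/5.
Back in s: F(s) = sin(2*s)**5/5.
Then F(pi/12) - F(0) = (1/160) - (0) = 1/160.

1/160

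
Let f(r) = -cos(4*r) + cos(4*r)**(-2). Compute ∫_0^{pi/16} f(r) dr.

An antiderivative is F(r) = -sin(4*r)/4 + tan(4*r)/4.
Then F(pi/16) - F(0) = (1/4 - sqrt(2)/8) - (0) = 1/4 - sqrt(2)/8.

1/4 - sqrt(2)/8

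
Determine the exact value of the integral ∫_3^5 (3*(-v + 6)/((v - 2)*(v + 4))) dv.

-8*log(3) + 5*log(7)

Factor the denominator: v**2 + 2*v - 8 = (v + 4)(v - 2).
Partial fractions: 3*(-v + 6)/((v - 2)*(v + 4)) = -5/(v + 4) + 2/(v - 2).
An antiderivative is F(v) = 2*log(v - 2) - 5*log(v + 4).
Then F(5) - F(3) = (-8*log(3)) - (-5*log(7)) = -8*log(3) + 5*log(7).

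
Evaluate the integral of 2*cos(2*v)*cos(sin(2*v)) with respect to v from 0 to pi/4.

sin(1)

Let u = sin(2*v), so du = 2*cos(2*v) dv. When v = 0, u = 0; when v = pi/4, u = 1.
The integral becomes ∫ cos(u) du from 0 to 1, with antiderivative sin(u).
Back in v: F(v) = sin(sin(2*v)).
Then F(pi/4) - F(0) = (sin(1)) - (0) = sin(1).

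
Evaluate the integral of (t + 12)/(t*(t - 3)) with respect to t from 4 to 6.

log(48)

Factor the denominator: t**2 - 3*t = t(t - 3).
Partial fractions: (t + 12)/(t*(t - 3)) = -4/t + 5/(t - 3).
An antiderivative is F(t) = -4*log(t) + 5*log(t - 3).
Then F(6) - F(4) = (log(3/16)) - (-8*log(2)) = log(48).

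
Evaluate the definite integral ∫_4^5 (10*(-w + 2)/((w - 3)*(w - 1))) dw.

-15*log(2) + 5*log(3)

Factor the denominator: w**2 - 4*w + 3 = (w - 1)(w - 3).
Partial fractions: 10*(-w + 2)/((w - 3)*(w - 1)) = -5/(w - 1) - 5/(w - 3).
An antiderivative is F(w) = -5*log(w - 3) - 5*log(w - 1).
Then F(5) - F(4) = (-15*log(2)) - (-5*log(3)) = -15*log(2) + 5*log(3).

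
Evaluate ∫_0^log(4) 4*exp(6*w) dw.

Let u = exp(w), so du = exp(w) dw. When w = 0, u = 1; when w = log(4), u = 4.
The integral becomes 4·∫ u**5 du from 1 to 4, with antiderivative 2*u**6/3.
Back in w: F(w) = 2*exp(6*w)/3.
Then F(log(4)) - F(0) = (8192/3) - (2/3) = 2730.

2730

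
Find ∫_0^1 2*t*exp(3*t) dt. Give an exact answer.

2/9 + 4*exp(3)/9

Integrate by parts once (u = t, dv = 2*exp(3*t) dt).
An antiderivative is F(t) = (6*t - 2)*exp(3*t)/9.
Then F(1) - F(0) = (4*exp(3)/9) - (-2/9) = 2/9 + 4*exp(3)/9.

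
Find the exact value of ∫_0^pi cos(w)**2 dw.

Use the identity cos^2(w) = (1 + cos(2*w))/2.
An antiderivative is F(w) = w/2 + sin(2*w)/4.
Then F(pi) - F(0) = (pi/2) - (0) = pi/2.

pi/2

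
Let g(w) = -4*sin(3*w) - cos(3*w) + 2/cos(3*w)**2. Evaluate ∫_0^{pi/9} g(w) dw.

An antiderivative is F(w) = -sin(3*w)/3 + 4*cos(3*w)/3 + 2*tan(3*w)/3.
Then F(pi/9) - F(0) = (2/3 + sqrt(3)/2) - (4/3) = -2/3 + sqrt(3)/2.

-2/3 + sqrt(3)/2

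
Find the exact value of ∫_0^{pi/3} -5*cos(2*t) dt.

-5*sqrt(3)/4

An antiderivative is F(t) = -5*sin(2*t)/2.
Then F(pi/3) - F(0) = (-5*sqrt(3)/4) - (0) = -5*sqrt(3)/4.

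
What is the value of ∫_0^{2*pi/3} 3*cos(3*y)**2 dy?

pi

Use the identity cos^2(3*y) = (1 + cos(6*y))/2.
An antiderivative is F(y) = 3*y/2 + sin(6*y)/4.
Then F(2*pi/3) - F(0) = (pi) - (0) = pi.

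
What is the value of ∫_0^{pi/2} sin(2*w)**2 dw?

pi/4

Use the identity sin^2(2*w) = (1 - cos(4*w))/2.
An antiderivative is F(w) = w/2 - sin(4*w)/8.
Then F(pi/2) - F(0) = (pi/4) - (0) = pi/4.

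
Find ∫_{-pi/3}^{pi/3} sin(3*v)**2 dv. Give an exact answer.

Use the identity sin^2(3*v) = (1 - cos(6*v))/2.
An antiderivative is F(v) = v/2 - sin(6*v)/12.
Then F(pi/3) - F(-pi/3) = (pi/6) - (-pi/6) = pi/3.

pi/3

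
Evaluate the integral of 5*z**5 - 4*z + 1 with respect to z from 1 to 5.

By the power rule, an antiderivative is F(z) = 5*z**6/6 - 2*z**2 + z.
Then F(5) - F(1) = (77855/6) - (-1/6) = 12976.

12976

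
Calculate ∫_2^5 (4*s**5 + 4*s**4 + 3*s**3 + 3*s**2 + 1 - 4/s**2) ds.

268479/20

By the power rule, an antiderivative is F(s) = 2*s**6/3 + 4*s**5/5 + 3*s**4/4 + s**3 + s + 4/s.
Then F(5) - F(2) = (810973/60) - (1384/15) = 268479/20.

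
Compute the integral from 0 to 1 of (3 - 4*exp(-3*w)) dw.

An antiderivative is F(w) = 3*w + 4*exp(-3*w)/3.
Then F(1) - F(0) = (4*exp(-3)/3 + 3) - (4/3) = 4*exp(-3)/3 + 5/3.

4*exp(-3)/3 + 5/3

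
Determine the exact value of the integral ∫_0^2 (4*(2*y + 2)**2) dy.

416/3

Let u = 2*y + 2, so du = 2 dy. When y = 0, u = 2; when y = 2, u = 6.
The integral becomes 2·∫ u**2 du from 2 to 6, with antiderivative 2*u**3/3.
Back in y: F(y) = 2*(2*y + 2)**3/3.
Then F(2) - F(0) = (144) - (16/3) = 416/3.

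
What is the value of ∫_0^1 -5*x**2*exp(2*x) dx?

Integrate by parts twice (u = x^2, dv = -5*exp(2*x) dx).
An antiderivative is F(x) = (-10*x**2 + 10*x - 5)*exp(2*x)/4.
Then F(1) - F(0) = (-5*exp(2)/4) - (-5/4) = 5/4 - 5*exp(2)/4.

5/4 - 5*exp(2)/4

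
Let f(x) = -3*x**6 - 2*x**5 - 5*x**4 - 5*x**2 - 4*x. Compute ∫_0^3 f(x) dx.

By the power rule, an antiderivative is F(x) = -3*x**7/7 - x**6/3 - x**5 - 5*x**3/3 - 2*x**2.
Then F(3) - F(0) = (-10404/7) - (0) = -10404/7.

-10404/7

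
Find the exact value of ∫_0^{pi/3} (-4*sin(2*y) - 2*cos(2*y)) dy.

An antiderivative is F(y) = -sin(2*y) + 2*cos(2*y).
Then F(pi/3) - F(0) = (-1 - sqrt(3)/2) - (2) = -3 - sqrt(3)/2.

-3 - sqrt(3)/2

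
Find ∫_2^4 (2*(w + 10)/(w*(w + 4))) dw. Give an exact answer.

log(27/2)

Factor the denominator: w**2 + 4*w = (w + 4)w.
Partial fractions: 2*(w + 10)/(w*(w + 4)) = -3/(w + 4) + 5/w.
An antiderivative is F(w) = 5*log(w) - 3*log(w + 4).
Then F(4) - F(2) = (log(2)) - (log(4/27)) = log(27/2).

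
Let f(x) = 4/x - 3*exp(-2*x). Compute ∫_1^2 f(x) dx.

An antiderivative is F(x) = 4*log(x) + 3*exp(-2*x)/2.
Then F(2) - F(1) = (3*exp(-4)/2 + 4*log(2)) - (3*exp(-2)/2) = -3*exp(-2)/2 + 3*exp(-4)/2 + 4*log(2).

-3*exp(-2)/2 + 3*exp(-4)/2 + 4*log(2)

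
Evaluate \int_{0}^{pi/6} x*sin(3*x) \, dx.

1/9

Integrate by parts once (u = x, dv = sin(3*x) dx).
An antiderivative is F(x) = -x*cos(3*x)/3 + sin(3*x)/9.
Then F(pi/6) - F(0) = (1/9) - (0) = 1/9.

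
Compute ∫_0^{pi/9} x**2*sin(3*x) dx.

-1/27 - pi**2/486 + sqrt(3)*pi/81

Integrate by parts twice (u = x^2, dv = sin(3*x) dx).
An antiderivative is F(x) = -x**2*cos(3*x)/3 + 2*x*sin(3*x)/9 + 2*cos(3*x)/27.
Then F(pi/9) - F(0) = (-pi**2/486 + 1/27 + sqrt(3)*pi/81) - (2/27) = -1/27 - pi**2/486 + sqrt(3)*pi/81.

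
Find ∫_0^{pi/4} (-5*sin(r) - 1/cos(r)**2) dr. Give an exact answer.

An antiderivative is F(r) = 5*cos(r) - tan(r).
Then F(pi/4) - F(0) = (-1 + 5*sqrt(2)/2) - (5) = -6 + 5*sqrt(2)/2.

-6 + 5*sqrt(2)/2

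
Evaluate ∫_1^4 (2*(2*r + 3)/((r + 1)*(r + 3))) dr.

Factor the denominator: r**2 + 4*r + 3 = (r + 3)(r + 1).
Partial fractions: 2*(2*r + 3)/((r + 1)*(r + 3)) = 3/(r + 3) + 1/(r + 1).
An antiderivative is F(r) = log(r + 1) + 3*log(r + 3).
Then F(4) - F(1) = (log(5) + 3*log(7)) - (7*log(2)) = -7*log(2) + log(5) + 3*log(7).

-7*log(2) + log(5) + 3*log(7)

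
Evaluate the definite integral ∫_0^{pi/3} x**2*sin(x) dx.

-1 - pi**2/18 + sqrt(3)*pi/3

Integrate by parts twice (u = x^2, dv = sin(x) dx).
An antiderivative is F(x) = -x**2*cos(x) + 2*x*sin(x) + 2*cos(x).
Then F(pi/3) - F(0) = (-pi**2/18 + 1 + sqrt(3)*pi/3) - (2) = -1 - pi**2/18 + sqrt(3)*pi/3.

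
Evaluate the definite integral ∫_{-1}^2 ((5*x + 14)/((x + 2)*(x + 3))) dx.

log(5) + 7*log(2)

Factor the denominator: x**2 + 5*x + 6 = (x + 3)(x + 2).
Partial fractions: (5*x + 14)/((x + 2)*(x + 3)) = 1/(x + 3) + 4/(x + 2).
An antiderivative is F(x) = 4*log(x + 2) + log(x + 3).
Then F(2) - F(-1) = (log(5) + 8*log(2)) - (log(2)) = log(5) + 7*log(2).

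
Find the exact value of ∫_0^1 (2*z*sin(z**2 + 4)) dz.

cos(4) - cos(5)

Let u = z**2 + 4, so du = 2*z dz. When z = 0, u = 4; when z = 1, u = 5.
The integral becomes ∫ sin(u) du from 4 to 5, with antiderivative -cos(u).
Back in z: F(z) = -cos(z**2 + 4).
Then F(1) - F(0) = (-cos(5)) - (-cos(4)) = cos(4) - cos(5).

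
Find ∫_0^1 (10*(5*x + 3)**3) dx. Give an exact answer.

4015/2

Let u = 5*x + 3, so du = 5 dx. When x = 0, u = 3; when x = 1, u = 8.
The integral becomes 2·∫ u**3 du from 3 to 8, with antiderivative u**4/2.
Back in x: F(x) = (5*x + 3)**4/2.
Then F(1) - F(0) = (2048) - (81/2) = 4015/2.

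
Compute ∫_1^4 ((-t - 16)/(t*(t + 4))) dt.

Factor the denominator: t**2 + 4*t = (t + 4)t.
Partial fractions: (-t - 16)/(t*(t + 4)) = 3/(t + 4) - 4/t.
An antiderivative is F(t) = -4*log(t) + 3*log(t + 4).
Then F(4) - F(1) = (log(2)) - (3*log(5)) = -3*log(5) + log(2).

-3*log(5) + log(2)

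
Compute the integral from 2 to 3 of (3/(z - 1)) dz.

log(8)

An antiderivative is F(z) = 3*log(z - 1).
Then F(3) - F(2) = (log(8)) - (0) = log(8).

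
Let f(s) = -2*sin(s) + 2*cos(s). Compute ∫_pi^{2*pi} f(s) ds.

4

An antiderivative is F(s) = 2*sin(s) + 2*cos(s).
Then F(2*pi) - F(pi) = (2) - (-2) = 4.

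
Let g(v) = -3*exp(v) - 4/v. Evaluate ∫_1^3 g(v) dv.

An antiderivative is F(v) = -3*exp(v) - 4*log(v).
Then F(3) - F(1) = (-3*exp(3) - log(81)) - (-3*exp(1)) = -3*exp(3) - log(81) + 3*exp(1).

-3*exp(3) - log(81) + 3*exp(1)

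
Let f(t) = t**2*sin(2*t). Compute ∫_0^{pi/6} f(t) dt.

-1/8 - pi**2/144 + sqrt(3)*pi/24

Integrate by parts twice (u = t^2, dv = sin(2*t) dt).
An antiderivative is F(t) = -t**2*cos(2*t)/2 + t*sin(2*t)/2 + cos(2*t)/4.
Then F(pi/6) - F(0) = (-pi**2/144 + 1/8 + sqrt(3)*pi/24) - (1/4) = -1/8 - pi**2/144 + sqrt(3)*pi/24.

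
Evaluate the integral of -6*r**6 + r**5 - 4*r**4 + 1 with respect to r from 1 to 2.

-8551/70

By the power rule, an antiderivative is F(r) = -6*r**7/7 + r**6/6 - 4*r**5/5 + r.
Then F(2) - F(1) = (-12878/105) - (-103/210) = -8551/70.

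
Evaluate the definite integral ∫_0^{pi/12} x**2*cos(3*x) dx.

Integrate by parts twice (u = x^2, dv = cos(3*x) dx).
An antiderivative is F(x) = x**2*sin(3*x)/3 + 2*x*cos(3*x)/9 - 2*sin(3*x)/27.
Then F(pi/12) - F(0) = (sqrt(2)*(-32 + pi**2 + 8*pi)/864) - (0) = sqrt(2)*(-32 + pi**2 + 8*pi)/864.

sqrt(2)*(-32 + pi**2 + 8*pi)/864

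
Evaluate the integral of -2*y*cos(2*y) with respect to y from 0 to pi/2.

1

Integrate by parts once (u = y, dv = -2*cos(2*y) dy).
An antiderivative is F(y) = -y*sin(2*y) - cos(2*y)/2.
Then F(pi/2) - F(0) = (1/2) - (-1/2) = 1.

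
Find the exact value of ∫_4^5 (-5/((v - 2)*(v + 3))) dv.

log(16/21)

Factor the denominator: v**2 + v - 6 = (v + 3)(v - 2).
Partial fractions: -5/((v - 2)*(v + 3)) = 1/(v + 3) - 1/(v - 2).
An antiderivative is F(v) = -log(v - 2) + log(v + 3).
Then F(5) - F(4) = (log(8/3)) - (log(7/2)) = log(16/21).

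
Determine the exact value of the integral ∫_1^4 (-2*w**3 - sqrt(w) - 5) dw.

-883/6

By the power rule, an antiderivative is F(w) = -w**4/2 - 2*w**(3/2)/3 - 5*w.
Then F(4) - F(1) = (-460/3) - (-37/6) = -883/6.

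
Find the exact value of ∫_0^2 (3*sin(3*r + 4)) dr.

Let u = 3*r + 4, so du = 3 dr. When r = 0, u = 4; when r = 2, u = 10.
The integral becomes ∫ sin(u) du from 4 to 10, with antiderivative -cos(u).
Back in r: F(r) = -cos(3*r + 4).
Then F(2) - F(0) = (-cos(10)) - (-cos(4)) = cos(4) - cos(10).

cos(4) - cos(10)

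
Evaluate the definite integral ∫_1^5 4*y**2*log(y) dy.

-496/9 + 500*log(5)/3

Integrate by parts once (u = ln y, dv = 4*y**2 dy).
An antiderivative is F(y) = 4*y**3*(3*log(y) - 1)/9.
Then F(5) - F(1) = (-500/9 + 500*log(5)/3) - (-4/9) = -496/9 + 500*log(5)/3.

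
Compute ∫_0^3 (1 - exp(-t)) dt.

exp(-3) + 2

An antiderivative is F(t) = t + exp(-t).
Then F(3) - F(0) = (exp(-3) + 3) - (1) = exp(-3) + 2.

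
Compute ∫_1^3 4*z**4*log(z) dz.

Integrate by parts once (u = ln z, dv = 4*z**4 dz).
An antiderivative is F(z) = 4*z**5*(5*log(z) - 1)/25.
Then F(3) - F(1) = (-972/25 + 972*log(3)/5) - (-4/25) = -968/25 + 972*log(3)/5.

-968/25 + 972*log(3)/5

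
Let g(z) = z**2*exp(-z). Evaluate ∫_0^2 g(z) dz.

Integrate by parts twice (u = z^2, dv = exp(-z) dz).
An antiderivative is F(z) = (-z**2 - 2*z - 2)*exp(-z).
Then F(2) - F(0) = (-10*exp(-2)) - (-2) = 2 - 10*exp(-2).

2 - 10*exp(-2)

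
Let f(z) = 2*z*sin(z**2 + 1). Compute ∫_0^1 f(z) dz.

-cos(2) + cos(1)

Let u = z**2 + 1, so du = 2*z dz. When z = 0, u = 1; when z = 1, u = 2.
The integral becomes ∫ sin(u) du from 1 to 2, with antiderivative -cos(u).
Back in z: F(z) = -cos(z**2 + 1).
Then F(1) - F(0) = (-cos(2)) - (-cos(1)) = -cos(2) + cos(1).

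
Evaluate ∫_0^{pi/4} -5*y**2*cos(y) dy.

Integrate by parts twice (u = y^2, dv = -5*cos(y) dy).
An antiderivative is F(y) = -5*y**2*sin(y) - 10*y*cos(y) + 10*sin(y).
Then F(pi/4) - F(0) = (5*sqrt(2)*(-8*pi - pi**2 + 32)/32) - (0) = 5*sqrt(2)*(-8*pi - pi**2 + 32)/32.

5*sqrt(2)*(-8*pi - pi**2 + 32)/32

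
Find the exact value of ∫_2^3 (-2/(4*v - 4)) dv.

An antiderivative is F(v) = -log(4*v - 4)/2.
Then F(3) - F(2) = (-3*log(2)/2) - (-log(2)) = -log(2)/2.

-log(2)/2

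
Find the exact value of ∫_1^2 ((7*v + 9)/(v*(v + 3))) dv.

Factor the denominator: v**2 + 3*v = (v + 3)v.
Partial fractions: (7*v + 9)/(v*(v + 3)) = 4/(v + 3) + 3/v.
An antiderivative is F(v) = 3*log(v) + 4*log(v + 3).
Then F(2) - F(1) = (3*log(2) + 4*log(5)) - (8*log(2)) = -5*log(2) + 4*log(5).

-5*log(2) + 4*log(5)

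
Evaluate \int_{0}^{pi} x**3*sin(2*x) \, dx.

Integrate by parts 3 times (u = x^3, dv = sin(2*x) dx).
An antiderivative is F(x) = -x**3*cos(2*x)/2 + 3*x**2*sin(2*x)/4 + 3*x*cos(2*x)/4 - 3*sin(2*x)/8.
Then F(pi) - F(0) = (pi*(3 - 2*pi**2)/4) - (0) = pi*(3 - 2*pi**2)/4.

pi*(3 - 2*pi**2)/4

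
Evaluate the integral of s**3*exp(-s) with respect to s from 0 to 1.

Integrate by parts 3 times (u = s^3, dv = exp(-s) ds).
An antiderivative is F(s) = (-s**3 - 3*s**2 - 6*s - 6)*exp(-s).
Then F(1) - F(0) = (-16*exp(-1)) - (-6) = 6 - 16*exp(-1).

6 - 16*exp(-1)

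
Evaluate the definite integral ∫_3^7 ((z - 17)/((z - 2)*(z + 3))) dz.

log(5/81)

Factor the denominator: z**2 + z - 6 = (z + 3)(z - 2).
Partial fractions: (z - 17)/((z - 2)*(z + 3)) = 4/(z + 3) - 3/(z - 2).
An antiderivative is F(z) = -3*log(z - 2) + 4*log(z + 3).
Then F(7) - F(3) = (log(80)) - (4*log(2) + 4*log(3)) = log(5/81).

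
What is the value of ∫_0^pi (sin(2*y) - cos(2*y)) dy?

0

An antiderivative is F(y) = -sin(2*y)/2 - cos(2*y)/2.
Then F(pi) - F(0) = (-1/2) - (-1/2) = 0.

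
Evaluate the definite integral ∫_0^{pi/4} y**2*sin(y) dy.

Integrate by parts twice (u = y^2, dv = sin(y) dy).
An antiderivative is F(y) = -y**2*cos(y) + 2*y*sin(y) + 2*cos(y).
Then F(pi/4) - F(0) = (sqrt(2)*(-pi**2 + 8*pi + 32)/32) - (2) = -2 - sqrt(2)*pi**2/32 + sqrt(2)*pi/4 + sqrt(2).

-2 - sqrt(2)*pi**2/32 + sqrt(2)*pi/4 + sqrt(2)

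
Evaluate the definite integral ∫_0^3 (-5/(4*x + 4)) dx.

-5*log(2)/2

An antiderivative is F(x) = -5*log(4*x + 4)/4.
Then F(3) - F(0) = (-log(32)) - (-5*log(2)/2) = -5*log(2)/2.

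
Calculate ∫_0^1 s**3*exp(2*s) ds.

Integrate by parts 3 times (u = s^3, dv = exp(2*s) ds).
An antiderivative is F(s) = (4*s**3 - 6*s**2 + 6*s - 3)*exp(2*s)/8.
Then F(1) - F(0) = (exp(2)/8) - (-3/8) = 3/8 + exp(2)/8.

3/8 + exp(2)/8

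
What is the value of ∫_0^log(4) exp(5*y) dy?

1023/5

Let u = exp(y), so du = exp(y) dy. When y = 0, u = 1; when y = log(4), u = 4.
The integral becomes ∫ u**4 du from 1 to 4, with antiderivative u**5/5.
Back in y: F(y) = exp(5*y)/5.
Then F(log(4)) - F(0) = (1024/5) - (1/5) = 1023/5.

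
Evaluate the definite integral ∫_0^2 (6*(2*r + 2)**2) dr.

208

Let u = 2*r + 2, so du = 2 dr. When r = 0, u = 2; when r = 2, u = 6.
The integral becomes 3·∫ u**2 du from 2 to 6, with antiderivative u**3.
Back in r: F(r) = (2*r + 2)**3.
Then F(2) - F(0) = (216) - (8) = 208.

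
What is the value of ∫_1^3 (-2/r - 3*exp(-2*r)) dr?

An antiderivative is F(r) = -2*log(r) + 3*exp(-2*r)/2.
Then F(3) - F(1) = (-2*log(3) + 3*exp(-6)/2) - (3*exp(-2)/2) = -2*log(3) - 3*exp(-2)/2 + 3*exp(-6)/2.

-2*log(3) - 3*exp(-2)/2 + 3*exp(-6)/2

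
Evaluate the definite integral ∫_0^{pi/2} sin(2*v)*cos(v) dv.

Use the identity sin(2*v)cos(v) = [sin(3*v) + sin(v)]/2.
An antiderivative is F(v) = -cos(v)/2 - cos(3*v)/6.
Then F(pi/2) - F(0) = (0) - (-2/3) = 2/3.

2/3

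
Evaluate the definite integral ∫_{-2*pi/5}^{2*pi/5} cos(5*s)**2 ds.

Use the identity cos^2(5*s) = (1 + cos(10*s))/2.
An antiderivative is F(s) = s/2 + sin(10*s)/20.
Then F(2*pi/5) - F(-2*pi/5) = (pi/5) - (-pi/5) = 2*pi/5.

2*pi/5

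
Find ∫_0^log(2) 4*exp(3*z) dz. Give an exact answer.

28/3

Let u = exp(z), so du = exp(z) dz. When z = 0, u = 1; when z = log(2), u = 2.
The integral becomes 4·∫ u**2 du from 1 to 2, with antiderivative 4*u**3/3.
Back in z: F(z) = 4*exp(3*z)/3.
Then F(log(2)) - F(0) = (32/3) - (4/3) = 28/3.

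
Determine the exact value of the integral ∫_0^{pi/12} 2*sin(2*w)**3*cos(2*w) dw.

1/64

Let u = sin(2*w), so du = 2*cos(2*w) dw. When w = 0, u = 0; when w = pi/12, u = 1/2.
The integral becomes ∫ u**3 du from 0 to 1/2, with antiderivative u**4/4.
Back in w: F(w) = sin(2*w)**4/4.
Then F(pi/12) - F(0) = (1/64) - (0) = 1/64.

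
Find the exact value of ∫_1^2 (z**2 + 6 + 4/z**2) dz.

By the power rule, an antiderivative is F(z) = z**3/3 + 6*z - 4/z.
Then F(2) - F(1) = (38/3) - (7/3) = 31/3.

31/3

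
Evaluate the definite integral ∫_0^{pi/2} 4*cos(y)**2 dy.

pi

Use the identity cos^2(y) = (1 + cos(2*y))/2.
An antiderivative is F(y) = 2*y + sin(2*y).
Then F(pi/2) - F(0) = (pi) - (0) = pi.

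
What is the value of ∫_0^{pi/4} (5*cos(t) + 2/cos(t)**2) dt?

2 + 5*sqrt(2)/2

An antiderivative is F(t) = 5*sin(t) + 2*tan(t).
Then F(pi/4) - F(0) = (2 + 5*sqrt(2)/2) - (0) = 2 + 5*sqrt(2)/2.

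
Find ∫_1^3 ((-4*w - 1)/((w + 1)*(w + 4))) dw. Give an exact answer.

-5*log(7) + log(2) + 5*log(5)

Factor the denominator: w**2 + 5*w + 4 = (w + 4)(w + 1).
Partial fractions: (-4*w - 1)/((w + 1)*(w + 4)) = -5/(w + 4) + 1/(w + 1).
An antiderivative is F(w) = log(w + 1) - 5*log(w + 4).
Then F(3) - F(1) = (-5*log(7) + 2*log(2)) - (-5*log(5) + log(2)) = -5*log(7) + log(2) + 5*log(5).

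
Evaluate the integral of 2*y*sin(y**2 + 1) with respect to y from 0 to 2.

Let u = y**2 + 1, so du = 2*y dy. When y = 0, u = 1; when y = 2, u = 5.
The integral becomes ∫ sin(u) du from 1 to 5, with antiderivative -cos(u).
Back in y: F(y) = -cos(y**2 + 1).
Then F(2) - F(0) = (-cos(5)) - (-cos(1)) = -cos(5) + cos(1).

-cos(5) + cos(1)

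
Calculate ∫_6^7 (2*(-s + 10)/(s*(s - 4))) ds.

-5*log(7) + 2*log(2) + 8*log(3)

Factor the denominator: s**2 - 4*s = s(s - 4).
Partial fractions: 2*(-s + 10)/(s*(s - 4)) = -5/s + 3/(s - 4).
An antiderivative is F(s) = -5*log(s) + 3*log(s - 4).
Then F(7) - F(6) = (-5*log(7) + 3*log(3)) - (-5*log(3) - 2*log(2)) = -5*log(7) + 2*log(2) + 8*log(3).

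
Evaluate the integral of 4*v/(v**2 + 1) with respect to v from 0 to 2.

Let u = v**2 + 1, so du = 2*v dv. When v = 0, u = 1; when v = 2, u = 5.
The integral becomes 2·∫ 1/u du from 1 to 5, with antiderivative 2*log(u).
Back in v: F(v) = 2*log(v**2 + 1).
Then F(2) - F(0) = (log(25)) - (0) = log(25).

log(25)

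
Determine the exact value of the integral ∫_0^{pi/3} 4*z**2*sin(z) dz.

Integrate by parts twice (u = z^2, dv = 4*sin(z) dz).
An antiderivative is F(z) = -4*z**2*cos(z) + 8*z*sin(z) + 8*cos(z).
Then F(pi/3) - F(0) = (-2*pi**2/9 + 4 + 4*sqrt(3)*pi/3) - (8) = -4 - 2*pi**2/9 + 4*sqrt(3)*pi/3.

-4 - 2*pi**2/9 + 4*sqrt(3)*pi/3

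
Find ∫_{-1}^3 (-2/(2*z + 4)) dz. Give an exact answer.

-log(5)

An antiderivative is F(z) = -log(2*z + 4).
Then F(3) - F(-1) = (-log(10)) - (-log(2)) = -log(5).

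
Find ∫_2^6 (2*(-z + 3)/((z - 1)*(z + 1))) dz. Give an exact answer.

-4*log(7) + 2*log(5) + 4*log(3)

Factor the denominator: z**2 - 1 = (z + 1)(z - 1).
Partial fractions: 2*(-z + 3)/((z - 1)*(z + 1)) = -4/(z + 1) + 2/(z - 1).
An antiderivative is F(z) = 2*log(z - 1) - 4*log(z + 1).
Then F(6) - F(2) = (-4*log(7) + 2*log(5)) - (-log(81)) = -4*log(7) + 2*log(5) + 4*log(3).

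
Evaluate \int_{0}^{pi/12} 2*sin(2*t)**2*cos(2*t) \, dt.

1/24

Let u = sin(2*t), so du = 2*cos(2*t) dt. When t = 0, u = 0; when t = pi/12, u = 1/2.
The integral becomes ∫ u**2 du from 0 to 1/2, with antiderivative u**3/3.
Back in t: F(t) = sin(2*t)**3/3.
Then F(pi/12) - F(0) = (1/24) - (0) = 1/24.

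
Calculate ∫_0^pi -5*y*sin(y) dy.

Integrate by parts once (u = y, dv = -5*sin(y) dy).
An antiderivative is F(y) = 5*y*cos(y) - 5*sin(y).
Then F(pi) - F(0) = (-5*pi) - (0) = -5*pi.

-5*pi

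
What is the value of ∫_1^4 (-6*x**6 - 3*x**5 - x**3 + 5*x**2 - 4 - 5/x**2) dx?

By the power rule, an antiderivative is F(x) = -6*x**7/7 - x**6/2 - x**4/4 + 5*x**3/3 - 4*x + 5/x.
Then F(4) - F(1) = (-1349335/84) - (89/84) = -112452/7.

-112452/7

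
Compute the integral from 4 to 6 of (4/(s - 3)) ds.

log(81)

An antiderivative is F(s) = 4*log(s - 3).
Then F(6) - F(4) = (log(81)) - (0) = log(81).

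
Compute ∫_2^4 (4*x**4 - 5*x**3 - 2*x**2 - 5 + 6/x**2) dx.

By the power rule, an antiderivative is F(x) = 4*x**5/5 - 5*x**4/4 - 2*x**3/3 - 5*x - 6/x.
Then F(4) - F(2) = (13051/30) - (-191/15) = 13433/30.

13433/30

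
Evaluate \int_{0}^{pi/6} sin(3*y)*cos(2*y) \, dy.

3/5 - sqrt(3)/5

Use the identity sin(3*y)cos(2*y) = [sin(5*y) + sin(y)]/2.
An antiderivative is F(y) = -cos(y)/2 - cos(5*y)/10.
Then F(pi/6) - F(0) = (-sqrt(3)/5) - (-3/5) = 3/5 - sqrt(3)/5.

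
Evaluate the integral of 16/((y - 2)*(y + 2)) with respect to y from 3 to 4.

Factor the denominator: y**2 - 4 = (y + 2)(y - 2).
Partial fractions: 16/((y - 2)*(y + 2)) = -4/(y + 2) + 4/(y - 2).
An antiderivative is F(y) = 4*log(y - 2) - 4*log(y + 2).
Then F(4) - F(3) = (-log(81)) - (-4*log(5)) = -4*log(3) + 4*log(5).

-4*log(3) + 4*log(5)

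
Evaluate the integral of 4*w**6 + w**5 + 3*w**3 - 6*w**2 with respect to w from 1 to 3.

By the power rule, an antiderivative is F(w) = 4*w**7/7 + w**6/6 + 3*w**4/4 - 2*w**3.
Then F(3) - F(1) = (38583/28) - (-43/84) = 28948/21.

28948/21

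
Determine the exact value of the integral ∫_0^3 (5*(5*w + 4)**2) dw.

2265

Let u = 5*w + 4, so du = 5 dw. When w = 0, u = 4; when w = 3, u = 19.
The integral becomes ∫ u**2 du from 4 to 19, with antiderivative u**3/3.
Back in w: F(w) = (5*w + 4)**3/3.
Then F(3) - F(0) = (6859/3) - (64/3) = 2265.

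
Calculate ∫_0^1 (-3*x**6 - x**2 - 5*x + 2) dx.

By the power rule, an antiderivative is F(x) = -3*x**7/7 - x**3/3 - 5*x**2/2 + 2*x.
Then F(1) - F(0) = (-53/42) - (0) = -53/42.

-53/42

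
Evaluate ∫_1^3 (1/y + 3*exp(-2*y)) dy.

-3*exp(-6)/2 + 3*exp(-2)/2 + log(3)

An antiderivative is F(y) = log(y) - 3*exp(-2*y)/2.
Then F(3) - F(1) = (-3*exp(-6)/2 + log(3)) - (-3*exp(-2)/2) = -3*exp(-6)/2 + 3*exp(-2)/2 + log(3).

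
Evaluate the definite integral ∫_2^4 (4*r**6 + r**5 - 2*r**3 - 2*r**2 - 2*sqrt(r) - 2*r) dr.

8*sqrt(2)/3 + 68468/7

By the power rule, an antiderivative is F(r) = 4*r**7/7 + r**6/6 - r**4/2 - 4*r**(3/2)/3 - 2*r**3/3 - r**2.
Then F(4) - F(2) = (206800/21) - (1396/21 - 8*sqrt(2)/3) = 8*sqrt(2)/3 + 68468/7.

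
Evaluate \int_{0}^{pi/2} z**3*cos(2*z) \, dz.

Integrate by parts 3 times (u = z^3, dv = cos(2*z) dz).
An antiderivative is F(z) = z**3*sin(2*z)/2 + 3*z**2*cos(2*z)/4 - 3*z*sin(2*z)/4 - 3*cos(2*z)/8.
Then F(pi/2) - F(0) = (3/8 - 3*pi**2/16) - (-3/8) = 3/4 - 3*pi**2/16.

3/4 - 3*pi**2/16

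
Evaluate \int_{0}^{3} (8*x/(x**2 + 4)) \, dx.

-8*log(2) + 4*log(13)

Let u = x**2 + 4, so du = 2*x dx. When x = 0, u = 4; when x = 3, u = 13.
The integral becomes 4·∫ 1/u du from 4 to 13, with antiderivative 4*log(u).
Back in x: F(x) = 4*log(x**2 + 4).
Then F(3) - F(0) = (4*log(13)) - (8*log(2)) = -8*log(2) + 4*log(13).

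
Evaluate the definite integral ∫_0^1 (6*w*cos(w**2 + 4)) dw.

3*sin(5) - 3*sin(4)

Let u = w**2 + 4, so du = 2*w dw. When w = 0, u = 4; when w = 1, u = 5.
The integral becomes 3·∫ cos(u) du from 4 to 5, with antiderivative 3*sin(u).
Back in w: F(w) = 3*sin(w**2 + 4).
Then F(1) - F(0) = (3*sin(5)) - (3*sin(4)) = 3*sin(5) - 3*sin(4).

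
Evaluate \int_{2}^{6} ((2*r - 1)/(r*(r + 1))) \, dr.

-4*log(3) + 3*log(7)

Factor the denominator: r**2 + r = (r + 1)r.
Partial fractions: (2*r - 1)/(r*(r + 1)) = 3/(r + 1) - 1/r.
An antiderivative is F(r) = -log(r) + 3*log(r + 1).
Then F(6) - F(2) = (-log(3) - log(2) + 3*log(7)) - (log(27/2)) = -4*log(3) + 3*log(7).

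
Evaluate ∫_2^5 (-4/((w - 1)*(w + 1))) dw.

Factor the denominator: w**2 - 1 = (w + 1)(w - 1).
Partial fractions: -4/((w - 1)*(w + 1)) = 2/(w + 1) - 2/(w - 1).
An antiderivative is F(w) = -2*log(w - 1) + 2*log(w + 1).
Then F(5) - F(2) = (log(9/4)) - (log(9)) = -log(4).

-log(4)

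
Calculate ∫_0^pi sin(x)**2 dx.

pi/2

Use the identity sin^2(x) = (1 - cos(2*x))/2.
An antiderivative is F(x) = x/2 - sin(2*x)/4.
Then F(pi) - F(0) = (pi/2) - (0) = pi/2.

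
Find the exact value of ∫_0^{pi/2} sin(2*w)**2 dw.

pi/4

Use the identity sin^2(2*w) = (1 - cos(4*w))/2.
An antiderivative is F(w) = w/2 - sin(4*w)/8.
Then F(pi/2) - F(0) = (pi/4) - (0) = pi/4.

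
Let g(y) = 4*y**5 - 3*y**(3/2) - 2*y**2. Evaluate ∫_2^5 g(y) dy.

-30*sqrt(5) + 24*sqrt(2)/5 + 10296

By the power rule, an antiderivative is F(y) = 2*y**6/3 - 6*y**(5/2)/5 - 2*y**3/3.
Then F(5) - F(2) = (31000/3 - 30*sqrt(5)) - (112/3 - 24*sqrt(2)/5) = -30*sqrt(5) + 24*sqrt(2)/5 + 10296.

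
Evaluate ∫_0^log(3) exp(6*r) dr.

364/3

Let u = exp(r), so du = exp(r) dr. When r = 0, u = 1; when r = log(3), u = 3.
The integral becomes ∫ u**5 du from 1 to 3, with antiderivative u**6/6.
Back in r: F(r) = exp(6*r)/6.
Then F(log(3)) - F(0) = (243/2) - (1/6) = 364/3.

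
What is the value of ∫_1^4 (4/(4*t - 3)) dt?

An antiderivative is F(t) = log(4*t - 3).
Then F(4) - F(1) = (log(13)) - (0) = log(13).

log(13)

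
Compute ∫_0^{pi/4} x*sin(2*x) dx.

Integrate by parts once (u = x, dv = sin(2*x) dx).
An antiderivative is F(x) = -x*cos(2*x)/2 + sin(2*x)/4.
Then F(pi/4) - F(0) = (1/4) - (0) = 1/4.

1/4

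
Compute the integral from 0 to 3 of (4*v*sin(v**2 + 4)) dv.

-2*cos(13) + 2*cos(4)

Let u = v**2 + 4, so du = 2*v dv. When v = 0, u = 4; when v = 3, u = 13.
The integral becomes 2·∫ sin(u) du from 4 to 13, with antiderivative -2*cos(u).
Back in v: F(v) = -2*cos(v**2 + 4).
Then F(3) - F(0) = (-2*cos(13)) - (-2*cos(4)) = -2*cos(13) + 2*cos(4).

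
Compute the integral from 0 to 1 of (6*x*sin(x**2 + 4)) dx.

3*cos(4) - 3*cos(5)

Let u = x**2 + 4, so du = 2*x dx. When x = 0, u = 4; when x = 1, u = 5.
The integral becomes 3·∫ sin(u) du from 4 to 5, with antiderivative -3*cos(u).
Back in x: F(x) = -3*cos(x**2 + 4).
Then F(1) - F(0) = (-3*cos(5)) - (-3*cos(4)) = 3*cos(4) - 3*cos(5).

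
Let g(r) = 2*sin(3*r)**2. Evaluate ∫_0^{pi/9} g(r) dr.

-sqrt(3)/12 + pi/9

Use the identity sin^2(3*r) = (1 - cos(6*r))/2.
An antiderivative is F(r) = r - sin(6*r)/6.
Then F(pi/9) - F(0) = (-sqrt(3)/12 + pi/9) - (0) = -sqrt(3)/12 + pi/9.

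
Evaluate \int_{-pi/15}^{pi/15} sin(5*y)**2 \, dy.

Use the identity sin^2(5*y) = (1 - cos(10*y))/2.
An antiderivative is F(y) = y/2 - sin(10*y)/20.
Then F(pi/15) - F(-pi/15) = (-sqrt(3)/40 + pi/30) - (-pi/30 + sqrt(3)/40) = -sqrt(3)/20 + pi/15.

-sqrt(3)/20 + pi/15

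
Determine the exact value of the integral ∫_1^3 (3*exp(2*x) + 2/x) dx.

-3*exp(2)/2 + log(9) + 3*exp(6)/2

An antiderivative is F(x) = 3*exp(2*x)/2 + 2*log(x).
Then F(3) - F(1) = (log(9) + 3*exp(6)/2) - (3*exp(2)/2) = -3*exp(2)/2 + log(9) + 3*exp(6)/2.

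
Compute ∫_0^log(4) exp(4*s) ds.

Let u = exp(s), so du = exp(s) ds. When s = 0, u = 1; when s = log(4), u = 4.
The integral becomes ∫ u**3 du from 1 to 4, with antiderivative u**4/4.
Back in s: F(s) = exp(4*s)/4.
Then F(log(4)) - F(0) = (64) - (1/4) = 255/4.

255/4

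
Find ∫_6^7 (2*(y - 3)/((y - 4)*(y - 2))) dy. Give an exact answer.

log(15/8)

Factor the denominator: y**2 - 6*y + 8 = (y - 2)(y - 4).
Partial fractions: 2*(y - 3)/((y - 4)*(y - 2)) = 1/(y - 2) + 1/(y - 4).
An antiderivative is F(y) = log(y - 4) + log(y - 2).
Then F(7) - F(6) = (log(15)) - (log(8)) = log(15/8).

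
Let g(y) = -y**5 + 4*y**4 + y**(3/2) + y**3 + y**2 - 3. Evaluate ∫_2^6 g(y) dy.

-5964/5 - 8*sqrt(2)/5 + 72*sqrt(6)/5

By the power rule, an antiderivative is F(y) = -y**6/6 + 2*y**(5/2)/5 + 4*y**5/5 + y**4/4 + y**3/3 - 3*y.
Then F(6) - F(2) = (-5886/5 + 72*sqrt(6)/5) - (8*sqrt(2)/5 + 78/5) = -5964/5 - 8*sqrt(2)/5 + 72*sqrt(6)/5.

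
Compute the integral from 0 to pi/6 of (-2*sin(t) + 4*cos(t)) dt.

sqrt(3)

An antiderivative is F(t) = 4*sin(t) + 2*cos(t).
Then F(pi/6) - F(0) = (sqrt(3) + 2) - (2) = sqrt(3).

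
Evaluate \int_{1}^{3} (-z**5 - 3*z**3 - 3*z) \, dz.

By the power rule, an antiderivative is F(z) = -z**6/6 - 3*z**4/4 - 3*z**2/2.
Then F(3) - F(1) = (-783/4) - (-29/12) = -580/3.

-580/3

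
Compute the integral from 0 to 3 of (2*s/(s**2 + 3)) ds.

Let u = s**2 + 3, so du = 2*s ds. When s = 0, u = 3; when s = 3, u = 12.
The integral becomes ∫ 1/u du from 3 to 12, with antiderivative log(u).
Back in s: F(s) = log(s**2 + 3).
Then F(3) - F(0) = (log(12)) - (log(3)) = log(4).

log(4)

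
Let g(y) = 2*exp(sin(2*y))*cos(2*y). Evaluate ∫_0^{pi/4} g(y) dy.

-1 + E

Let u = sin(2*y), so du = 2*cos(2*y) dy. When y = 0, u = 0; when y = pi/4, u = 1.
The integral becomes ∫ exp(u) du from 0 to 1, with antiderivative exp(u).
Back in y: F(y) = exp(sin(2*y)).
Then F(pi/4) - F(0) = (E) - (1) = -1 + E.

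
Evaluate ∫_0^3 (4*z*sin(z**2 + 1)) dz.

Let u = z**2 + 1, so du = 2*z dz. When z = 0, u = 1; when z = 3, u = 10.
The integral becomes 2·∫ sin(u) du from 1 to 10, with antiderivative -2*cos(u).
Back in z: F(z) = -2*cos(z**2 + 1).
Then F(3) - F(0) = (-2*cos(10)) - (-2*cos(1)) = 2*cos(1) - 2*cos(10).

2*cos(1) - 2*cos(10)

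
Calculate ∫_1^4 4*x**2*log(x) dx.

Integrate by parts once (u = ln x, dv = 4*x**2 dx).
An antiderivative is F(x) = 4*x**3*(3*log(x) - 1)/9.
Then F(4) - F(1) = (-256/9 + 512*log(2)/3) - (-4/9) = -28 + 512*log(2)/3.

-28 + 512*log(2)/3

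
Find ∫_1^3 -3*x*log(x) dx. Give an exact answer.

6 - 27*log(3)/2

Integrate by parts once (u = ln x, dv = -3*x dx).
An antiderivative is F(x) = -3*x**2*(2*log(x) - 1)/4.
Then F(3) - F(1) = (27/4 - 27*log(3)/2) - (3/4) = 6 - 27*log(3)/2.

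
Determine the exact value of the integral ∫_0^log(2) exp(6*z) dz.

Let u = exp(z), so du = exp(z) dz. When z = 0, u = 1; when z = log(2), u = 2.
The integral becomes ∫ u**5 du from 1 to 2, with antiderivative u**6/6.
Back in z: F(z) = exp(6*z)/6.
Then F(log(2)) - F(0) = (32/3) - (1/6) = 21/2.

21/2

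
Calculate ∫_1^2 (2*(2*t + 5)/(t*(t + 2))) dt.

log(24)

Factor the denominator: t**2 + 2*t = (t + 2)t.
Partial fractions: 2*(2*t + 5)/(t*(t + 2)) = -1/(t + 2) + 5/t.
An antiderivative is F(t) = 5*log(t) - log(t + 2).
Then F(2) - F(1) = (log(8)) - (-log(3)) = log(24).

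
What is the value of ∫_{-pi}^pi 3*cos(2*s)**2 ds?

Use the identity cos^2(2*s) = (1 + cos(4*s))/2.
An antiderivative is F(s) = 3*s/2 + 3*sin(4*s)/8.
Then F(pi) - F(-pi) = (3*pi/2) - (-3*pi/2) = 3*pi.

3*pi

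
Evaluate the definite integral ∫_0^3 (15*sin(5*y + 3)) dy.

3*cos(3) - 3*cos(18)

Let u = 5*y + 3, so du = 5 dy. When y = 0, u = 3; when y = 3, u = 18.
The integral becomes 3·∫ sin(u) du from 3 to 18, with antiderivative -3*cos(u).
Back in y: F(y) = -3*cos(5*y + 3).
Then F(3) - F(0) = (-3*cos(18)) - (-3*cos(3)) = 3*cos(3) - 3*cos(18).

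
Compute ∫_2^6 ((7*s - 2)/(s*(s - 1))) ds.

2*log(3) + 5*log(5)

Factor the denominator: s**2 - s = s(s - 1).
Partial fractions: (7*s - 2)/(s*(s - 1)) = 2/s + 5/(s - 1).
An antiderivative is F(s) = 2*log(s) + 5*log(s - 1).
Then F(6) - F(2) = (2*log(2) + 2*log(3) + 5*log(5)) - (log(4)) = 2*log(3) + 5*log(5).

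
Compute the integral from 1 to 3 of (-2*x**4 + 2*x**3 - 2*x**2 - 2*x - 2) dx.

-1292/15

By the power rule, an antiderivative is F(x) = -2*x**5/5 + x**4/2 - 2*x**3/3 - x**2 - 2*x.
Then F(3) - F(1) = (-897/10) - (-107/30) = -1292/15.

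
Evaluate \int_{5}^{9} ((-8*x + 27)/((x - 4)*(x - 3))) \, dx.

-5*log(5) - 3*log(3)

Factor the denominator: x**2 - 7*x + 12 = (x - 3)(x - 4).
Partial fractions: (-8*x + 27)/((x - 4)*(x - 3)) = -3/(x - 3) - 5/(x - 4).
An antiderivative is F(x) = -5*log(x - 4) - 3*log(x - 3).
Then F(9) - F(5) = (-5*log(5) - 3*log(3) - 3*log(2)) - (-log(8)) = -5*log(5) - 3*log(3).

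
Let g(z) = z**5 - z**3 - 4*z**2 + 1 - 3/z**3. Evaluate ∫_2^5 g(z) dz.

By the power rule, an antiderivative is F(z) = z**6/6 - z**4/4 - 4*z**3/3 + z + 3/(2*z**2).
Then F(5) - F(2) = (228631/100) - (-13/8) = 457587/200.

457587/200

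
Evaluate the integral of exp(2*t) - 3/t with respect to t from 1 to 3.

-exp(2)/2 - log(27) + exp(6)/2

An antiderivative is F(t) = exp(2*t)/2 - 3*log(t).
Then F(3) - F(1) = (-log(27) + exp(6)/2) - (exp(2)/2) = -exp(2)/2 - log(27) + exp(6)/2.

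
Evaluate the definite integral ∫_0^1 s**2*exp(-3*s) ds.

2/27 - 17*exp(-3)/27

Integrate by parts twice (u = s^2, dv = exp(-3*s) ds).
An antiderivative is F(s) = (-9*s**2 - 6*s - 2)*exp(-3*s)/27.
Then F(1) - F(0) = (-17*exp(-3)/27) - (-2/27) = 2/27 - 17*exp(-3)/27.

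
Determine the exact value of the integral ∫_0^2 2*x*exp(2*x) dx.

Integrate by parts once (u = x, dv = 2*exp(2*x) dx).
An antiderivative is F(x) = (2*x - 1)*exp(2*x)/2.
Then F(2) - F(0) = (3*exp(4)/2) - (-1/2) = 1/2 + 3*exp(4)/2.

1/2 + 3*exp(4)/2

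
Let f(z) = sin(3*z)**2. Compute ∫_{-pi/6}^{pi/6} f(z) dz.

pi/6

Use the identity sin^2(3*z) = (1 - cos(6*z))/2.
An antiderivative is F(z) = z/2 - sin(6*z)/12.
Then F(pi/6) - F(-pi/6) = (pi/12) - (-pi/12) = pi/6.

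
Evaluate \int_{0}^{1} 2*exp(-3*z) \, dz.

2/3 - 2*exp(-3)/3

An antiderivative is F(z) = -2*exp(-3*z)/3.
Then F(1) - F(0) = (-2*exp(-3)/3) - (-2/3) = 2/3 - 2*exp(-3)/3.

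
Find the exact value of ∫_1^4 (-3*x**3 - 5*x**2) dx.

By the power rule, an antiderivative is F(x) = -3*x**4/4 - 5*x**3/3.
Then F(4) - F(1) = (-896/3) - (-29/12) = -1185/4.

-1185/4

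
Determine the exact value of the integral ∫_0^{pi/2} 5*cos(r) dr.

5

An antiderivative is F(r) = 5*sin(r).
Then F(pi/2) - F(0) = (5) - (0) = 5.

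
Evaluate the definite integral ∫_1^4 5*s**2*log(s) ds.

-35 + 640*log(2)/3

Integrate by parts once (u = ln s, dv = 5*s**2 ds).
An antiderivative is F(s) = 5*s**3*(3*log(s) - 1)/9.
Then F(4) - F(1) = (-320/9 + 640*log(2)/3) - (-5/9) = -35 + 640*log(2)/3.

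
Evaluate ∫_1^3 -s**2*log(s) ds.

26/9 - 9*log(3)

Integrate by parts once (u = ln s, dv = -s**2 ds).
An antiderivative is F(s) = -s**3*(3*log(s) - 1)/9.
Then F(3) - F(1) = (3 - 9*log(3)) - (1/9) = 26/9 - 9*log(3).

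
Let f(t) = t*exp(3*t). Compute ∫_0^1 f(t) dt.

Integrate by parts once (u = t, dv = exp(3*t) dt).
An antiderivative is F(t) = (3*t - 1)*exp(3*t)/9.
Then F(1) - F(0) = (2*exp(3)/9) - (-1/9) = 1/9 + 2*exp(3)/9.

1/9 + 2*exp(3)/9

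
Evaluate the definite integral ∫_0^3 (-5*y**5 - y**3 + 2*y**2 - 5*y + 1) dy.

By the power rule, an antiderivative is F(y) = -5*y**6/6 - y**4/4 + 2*y**3/3 - 5*y**2/2 + y.
Then F(3) - F(0) = (-2517/4) - (0) = -2517/4.

-2517/4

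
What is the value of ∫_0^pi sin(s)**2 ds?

pi/2

Use the identity sin^2(s) = (1 - cos(2*s))/2.
An antiderivative is F(s) = s/2 - sin(2*s)/4.
Then F(pi) - F(0) = (pi/2) - (0) = pi/2.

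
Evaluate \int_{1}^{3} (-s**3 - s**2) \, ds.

-86/3

By the power rule, an antiderivative is F(s) = -s**4/4 - s**3/3.
Then F(3) - F(1) = (-117/4) - (-7/12) = -86/3.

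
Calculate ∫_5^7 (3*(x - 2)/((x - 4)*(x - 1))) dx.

Factor the denominator: x**2 - 5*x + 4 = (x - 1)(x - 4).
Partial fractions: 3*(x - 2)/((x - 4)*(x - 1)) = 1/(x - 1) + 2/(x - 4).
An antiderivative is F(x) = 2*log(x - 4) + log(x - 1).
Then F(7) - F(5) = (log(54)) - (log(4)) = log(27/2).

log(27/2)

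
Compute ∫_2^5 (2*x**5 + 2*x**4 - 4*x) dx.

31911/5

By the power rule, an antiderivative is F(x) = x**6/3 + 2*x**5/5 - 2*x**2.
Then F(5) - F(2) = (19225/3) - (392/15) = 31911/5.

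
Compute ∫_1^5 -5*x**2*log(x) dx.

Integrate by parts once (u = ln x, dv = -5*x**2 dx).
An antiderivative is F(x) = -5*x**3*(3*log(x) - 1)/9.
Then F(5) - F(1) = (625/9 - 625*log(5)/3) - (5/9) = 620/9 - 625*log(5)/3.

620/9 - 625*log(5)/3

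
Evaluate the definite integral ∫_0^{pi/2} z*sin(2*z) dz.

pi/4

Integrate by parts once (u = z, dv = sin(2*z) dz).
An antiderivative is F(z) = -z*cos(2*z)/2 + sin(2*z)/4.
Then F(pi/2) - F(0) = (pi/4) - (0) = pi/4.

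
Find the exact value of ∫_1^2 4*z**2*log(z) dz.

-28/9 + 32*log(2)/3

Integrate by parts once (u = ln z, dv = 4*z**2 dz).
An antiderivative is F(z) = 4*z**3*(3*log(z) - 1)/9.
Then F(2) - F(1) = (-32/9 + 32*log(2)/3) - (-4/9) = -28/9 + 32*log(2)/3.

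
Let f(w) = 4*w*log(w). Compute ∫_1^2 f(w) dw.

-3 + 8*log(2)

Integrate by parts once (u = ln w, dv = 4*w dw).
An antiderivative is F(w) = w**2*(2*log(w) - 1).
Then F(2) - F(1) = (-4 + 8*log(2)) - (-1) = -3 + 8*log(2).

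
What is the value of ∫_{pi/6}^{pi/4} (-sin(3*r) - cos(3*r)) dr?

1/3 - sqrt(2)/3

An antiderivative is F(r) = -sin(3*r)/3 + cos(3*r)/3.
Then F(pi/4) - F(pi/6) = (-sqrt(2)/3) - (-1/3) = 1/3 - sqrt(2)/3.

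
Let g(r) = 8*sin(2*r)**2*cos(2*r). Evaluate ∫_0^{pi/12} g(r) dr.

Let u = sin(2*r), so du = 2*cos(2*r) dr. When r = 0, u = 0; when r = pi/12, u = 1/2.
The integral becomes 4·∫ u**2 du from 0 to 1/2, with antiderivative 4*u**3/3.
Back in r: F(r) = 4*sin(2*r)**3/3.
Then F(pi/12) - F(0) = (1/6) - (0) = 1/6.

1/6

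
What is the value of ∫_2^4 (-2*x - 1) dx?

By the power rule, an antiderivative is F(x) = -x**2 - x.
Then F(4) - F(2) = (-20) - (-6) = -14.

-14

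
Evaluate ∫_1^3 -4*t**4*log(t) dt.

968/25 - 972*log(3)/5

Integrate by parts once (u = ln t, dv = -4*t**4 dt).
An antiderivative is F(t) = -4*t**5*(5*log(t) - 1)/25.
Then F(3) - F(1) = (972/25 - 972*log(3)/5) - (4/25) = 968/25 - 972*log(3)/5.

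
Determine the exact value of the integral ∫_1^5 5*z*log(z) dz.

Integrate by parts once (u = ln z, dv = 5*z dz).
An antiderivative is F(z) = 5*z**2*(2*log(z) - 1)/4.
Then F(5) - F(1) = (-125/4 + 125*log(5)/2) - (-5/4) = -30 + 125*log(5)/2.

-30 + 125*log(5)/2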